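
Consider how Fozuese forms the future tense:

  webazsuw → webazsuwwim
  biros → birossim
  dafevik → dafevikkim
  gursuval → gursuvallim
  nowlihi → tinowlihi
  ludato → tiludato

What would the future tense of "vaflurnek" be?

dafevik and nowlihi both have last vowel 'i' yet inflect differently (dafevikkim, tinowlihi), so the last vowel is not what conditions the rule; whether the stem ends in a vowel or a consonant is.
"vaflurnek" ends in a consonant. The stems ending in a consonant (webazsuw → webazsuwwim, biros → birossim, dafevik → dafevikkim) double the final consonant and add -im.
So vaflurnek → vaflurnekkim.

vaflurnekkim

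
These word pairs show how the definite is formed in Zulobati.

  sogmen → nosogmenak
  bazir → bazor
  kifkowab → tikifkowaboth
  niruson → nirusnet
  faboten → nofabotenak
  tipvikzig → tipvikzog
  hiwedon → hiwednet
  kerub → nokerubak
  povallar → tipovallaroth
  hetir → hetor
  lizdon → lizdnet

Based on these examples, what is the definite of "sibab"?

"sibab" has last vowel 'a'. The stems whose last vowel is 'a' (kifkowab → tikifkowaboth, povallar → tipovallaroth) add ti- … -oth around the stem.
The other patterns: stems whose last vowel is 'i' change the last vowel to 'o'; stems whose last vowel is 'e' or 'u' add no- … -ak around the stem; stems whose last vowel is 'o' delete the last vowel and add -et.
So sibab → tisibaboth.

tisibaboth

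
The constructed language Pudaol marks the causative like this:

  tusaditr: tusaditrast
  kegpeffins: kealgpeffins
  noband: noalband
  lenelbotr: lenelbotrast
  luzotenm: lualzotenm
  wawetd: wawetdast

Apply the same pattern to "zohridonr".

zoalhridonr

"zohridonr" has second-to-last letter 'n'. The stems whose second-to-last letter is 'n' (kegpeffins → kealgpeffins, luzotenm → lualzotenm, noband → noalband) insert -al- after the first vowel.
So zohridonr → zoalhridonr.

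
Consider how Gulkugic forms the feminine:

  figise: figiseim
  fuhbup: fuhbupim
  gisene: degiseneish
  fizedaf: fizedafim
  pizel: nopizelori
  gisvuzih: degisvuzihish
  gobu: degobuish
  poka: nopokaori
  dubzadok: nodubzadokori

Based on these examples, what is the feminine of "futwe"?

futweim

figise and gisene both end in -e yet inflect differently (figiseim, degiseneish), so the final letter is not what conditions the rule; the first letter is.
"futwe" begins with f-. The stems beginning with f- (fizedaf → fizedafim, figise → figiseim, fuhbup → fuhbupim) add -im.
The other patterns: stems beginning with g- add de- … -ish around the stem; stems beginning with d- or p- add no- … -ori around the stem.
So futwe → futweim.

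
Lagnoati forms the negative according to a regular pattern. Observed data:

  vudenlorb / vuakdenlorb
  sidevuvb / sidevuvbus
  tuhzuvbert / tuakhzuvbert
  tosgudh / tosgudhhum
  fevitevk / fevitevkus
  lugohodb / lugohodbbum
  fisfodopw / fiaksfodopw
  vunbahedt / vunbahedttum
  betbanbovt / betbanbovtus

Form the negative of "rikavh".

rikavhus

lugohodb and sidevuvb both end in -b yet inflect differently (lugohodbbum, sidevuvbus), so the final letter is not what conditions the rule; the second-to-last letter is.
"rikavh" has second-to-last letter 'v'. The stems whose second-to-last letter is 'v' (fevitevk → fevitevkus, sidevuvb → sidevuvbus, betbanbovt → betbanbovtus) add -us.
So rikavh → rikavhus.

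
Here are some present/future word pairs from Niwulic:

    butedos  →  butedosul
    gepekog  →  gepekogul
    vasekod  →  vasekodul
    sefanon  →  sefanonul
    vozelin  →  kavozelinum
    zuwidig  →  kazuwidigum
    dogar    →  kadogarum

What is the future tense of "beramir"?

kaberamirum

"beramir" has last vowel 'i'. The stems whose last vowel is 'i' (vozelin → kavozelinum, zuwidig → kazuwidigum) add ka- … -um around the stem.
So beramir → kaberamirum.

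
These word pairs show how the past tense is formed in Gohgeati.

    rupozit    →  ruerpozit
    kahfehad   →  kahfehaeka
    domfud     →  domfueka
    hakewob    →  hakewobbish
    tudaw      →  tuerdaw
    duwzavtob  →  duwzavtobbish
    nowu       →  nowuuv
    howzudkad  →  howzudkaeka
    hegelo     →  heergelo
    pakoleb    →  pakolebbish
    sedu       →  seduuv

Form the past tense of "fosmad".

fosmaeka

domfud and sedu both have last vowel 'u' yet inflect differently (domfueka, seduuv), so the last vowel is not what conditions the rule; the final letter is.
"fosmad" ends in -d. The stems ending in -d (kahfehad → kahfehaeka, howzudkad → howzudkaeka, domfud → domfueka) drop the final letter and add -eka.
The other patterns: stems ending in -b double the final consonant and add -ish; stems ending in -u add -uv; stems ending in -o, -t or -w insert -er- after the first vowel.
So fosmad → fosmaeka.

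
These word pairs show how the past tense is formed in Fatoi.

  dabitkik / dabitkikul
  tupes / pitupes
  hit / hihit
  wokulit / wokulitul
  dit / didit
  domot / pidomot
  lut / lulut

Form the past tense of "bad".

hit and domot both end in -t yet inflect differently (hihit, pidomot), so the final letter is not what conditions the rule; the number of vowels is.
"bad" has 1 vowel. The stems with 1 vowel (hit → hihit, dit → didit, lut → lulut) repeat the first consonant+vowel as a prefix.
The other patterns: stems with 2 vowels add the prefix pi-; stems with 3 vowels add -ul.
So bad → babad.

babad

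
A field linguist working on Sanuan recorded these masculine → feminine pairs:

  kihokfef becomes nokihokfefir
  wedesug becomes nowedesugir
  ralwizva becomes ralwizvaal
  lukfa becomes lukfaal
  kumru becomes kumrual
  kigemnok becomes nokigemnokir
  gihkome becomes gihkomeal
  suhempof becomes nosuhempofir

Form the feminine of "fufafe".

"fufafe" ends in a vowel. The stems ending in a vowel (gihkome → gihkomeal, lukfa → lukfaal, ralwizva → ralwizvaal) add -al.
So fufafe → fufafeal.

fufafeal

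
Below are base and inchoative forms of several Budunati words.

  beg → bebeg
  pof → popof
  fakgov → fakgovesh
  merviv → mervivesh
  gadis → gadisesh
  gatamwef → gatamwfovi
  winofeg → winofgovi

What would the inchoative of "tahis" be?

"tahis" has 2 vowels. The stems with 2 vowels (fakgov → fakgovesh, merviv → mervivesh, gadis → gadisesh) add -esh.
So tahis → tahisesh.

tahisesh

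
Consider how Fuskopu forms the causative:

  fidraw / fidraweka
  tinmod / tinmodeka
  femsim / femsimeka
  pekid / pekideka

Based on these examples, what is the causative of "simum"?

simumeka

Every pair shown (fidraw → fidraweka, tinmod → tinmodeka, femsim → femsimeka, …) follows the same rule: add -eka.
So simum → simumeka.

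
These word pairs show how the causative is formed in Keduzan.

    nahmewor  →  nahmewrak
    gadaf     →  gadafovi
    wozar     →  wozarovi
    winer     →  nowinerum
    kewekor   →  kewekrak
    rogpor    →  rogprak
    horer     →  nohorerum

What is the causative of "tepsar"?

wozar and rogpor both end in -r yet inflect differently (wozarovi, rogprak), so the final letter is not what conditions the rule; the last vowel is.
"tepsar" has last vowel 'a'. The stems whose last vowel is 'a' (wozar → wozarovi, gadaf → gadafovi) add -ovi.
So tepsar → tepsarovi.

tepsarovi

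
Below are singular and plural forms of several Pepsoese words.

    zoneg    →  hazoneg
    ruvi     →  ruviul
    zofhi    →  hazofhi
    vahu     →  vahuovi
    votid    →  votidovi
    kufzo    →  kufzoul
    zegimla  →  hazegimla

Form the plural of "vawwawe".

"vawwawe" begins with v-. The stems beginning with v- (vahu → vahuovi, votid → votidovi) add -ovi.
So vawwawe → vawwaweovi.

vawwaweovi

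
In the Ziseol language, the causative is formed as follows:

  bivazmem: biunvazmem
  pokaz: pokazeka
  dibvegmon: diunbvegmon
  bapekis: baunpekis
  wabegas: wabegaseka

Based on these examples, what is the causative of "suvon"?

"suvon" has last vowel 'o'. The one such stem in the data (dibvegmon → diunbvegmon) inserts -un- after the first vowel (as do bivazmem, bapekis), so the same rule applies.
So suvon → suunvon.

suunvon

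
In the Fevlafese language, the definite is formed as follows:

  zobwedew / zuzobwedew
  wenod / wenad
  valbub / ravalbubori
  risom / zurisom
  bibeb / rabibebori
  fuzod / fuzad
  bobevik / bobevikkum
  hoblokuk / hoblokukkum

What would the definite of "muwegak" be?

muwegakkum

valbub and hoblokuk both have last vowel 'u' yet inflect differently (ravalbubori, hoblokukkum), so the last vowel is not what conditions the rule; the final letter is.
"muwegak" ends in -k. The stems ending in -k (bobevik → bobevikkum, hoblokuk → hoblokukkum) double the final consonant and add -um.
The other patterns: stems ending in -d change the last vowel to 'a'; stems ending in -b add ra- … -ori around the stem; stems ending in -m or -w add the prefix zu-.
So muwegak → muwegakkum.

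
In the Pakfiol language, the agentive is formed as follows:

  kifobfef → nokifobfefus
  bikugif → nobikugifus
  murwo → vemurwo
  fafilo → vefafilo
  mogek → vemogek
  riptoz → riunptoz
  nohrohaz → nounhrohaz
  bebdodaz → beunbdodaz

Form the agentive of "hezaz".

"hezaz" ends in -z. The stems ending in -z (riptoz → riunptoz, nohrohaz → nounhrohaz, bebdodaz → beunbdodaz) insert -un- after the first vowel.
So hezaz → heunzaz.

heunzaz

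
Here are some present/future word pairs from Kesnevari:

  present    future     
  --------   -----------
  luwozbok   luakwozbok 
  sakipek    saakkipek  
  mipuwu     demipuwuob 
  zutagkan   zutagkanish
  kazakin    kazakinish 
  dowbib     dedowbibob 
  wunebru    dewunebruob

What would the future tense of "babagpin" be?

babagpinish

dowbib and kazakin both have last vowel 'i' yet inflect differently (dedowbibob, kazakinish), so the last vowel is not what conditions the rule; the final letter is.
"babagpin" ends in -n. The stems ending in -n (zutagkan → zutagkanish, kazakin → kazakinish) add -ish.
So babagpin → babagpinish.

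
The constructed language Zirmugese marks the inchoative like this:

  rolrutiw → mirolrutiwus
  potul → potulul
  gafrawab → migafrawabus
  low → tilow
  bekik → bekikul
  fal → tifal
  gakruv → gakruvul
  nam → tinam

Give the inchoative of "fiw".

fal and potul both end in -l yet inflect differently (tifal, potulul), so the final letter is not what conditions the rule; the number of vowels is.
"fiw" has 1 vowel. The stems with 1 vowel (low → tilow, nam → tinam, fal → tifal) add the prefix ti-.
The other patterns: stems with 2 vowels add -ul; stems with 3 vowels add mi- … -us around the stem.
So fiw → tifiw.

tifiw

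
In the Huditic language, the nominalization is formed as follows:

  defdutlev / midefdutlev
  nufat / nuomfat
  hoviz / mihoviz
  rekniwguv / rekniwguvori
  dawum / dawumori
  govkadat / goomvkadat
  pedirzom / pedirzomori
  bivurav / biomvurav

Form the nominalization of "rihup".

rihupori

rekniwguv and bivurav both end in -v yet inflect differently (rekniwguvori, biomvurav), so the final letter is not what conditions the rule; the last vowel is.
"rihup" has last vowel 'u'. The stems whose last vowel is 'u' (rekniwguv → rekniwguvori, dawum → dawumori) add -ori.
So rihup → rihupori.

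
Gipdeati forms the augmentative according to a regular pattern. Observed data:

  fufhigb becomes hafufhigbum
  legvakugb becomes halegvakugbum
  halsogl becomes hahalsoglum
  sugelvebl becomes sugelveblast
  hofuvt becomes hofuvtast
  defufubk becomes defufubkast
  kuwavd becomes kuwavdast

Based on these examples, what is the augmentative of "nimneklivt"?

halsogl and sugelvebl both end in -l yet inflect differently (hahalsoglum, sugelveblast), so the final letter is not what conditions the rule; the second-to-last letter is.
"nimneklivt" has second-to-last letter 'v'. The stems whose second-to-last letter is 'v' (hofuvt → hofuvtast, kuwavd → kuwavdast) add -ast.
So nimneklivt → nimneklivtast.

nimneklivtast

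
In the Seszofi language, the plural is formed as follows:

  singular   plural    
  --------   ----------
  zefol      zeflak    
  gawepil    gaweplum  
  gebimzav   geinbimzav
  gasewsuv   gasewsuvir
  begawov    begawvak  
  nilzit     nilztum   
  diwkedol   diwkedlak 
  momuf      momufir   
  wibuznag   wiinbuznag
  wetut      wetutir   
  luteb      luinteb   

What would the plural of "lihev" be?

liinhev

gebimzav and gasewsuv both end in -v yet inflect differently (geinbimzav, gasewsuvir), so the final letter is not what conditions the rule; the last vowel is.
"lihev" has last vowel 'e'. The one such stem in the data (luteb → luinteb) inserts -in- after the first vowel (as do wibuznag, gebimzav), so the same rule applies.
The other patterns: stems whose last vowel is 'u' add -ir; stems whose last vowel is 'o' delete the last vowel and add -ak; stems whose last vowel is 'i' delete the last vowel and add -um.
So lihev → liinhev.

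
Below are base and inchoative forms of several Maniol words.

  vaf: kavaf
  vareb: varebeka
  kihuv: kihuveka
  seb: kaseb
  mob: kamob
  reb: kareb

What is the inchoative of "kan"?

kakan

"kan" has 1 vowel. The stems with 1 vowel (mob → kamob, vaf → kavaf, reb → kareb) add the prefix ka-.
The other pattern: stems with 2 vowels add -eka.
So kan → kakan.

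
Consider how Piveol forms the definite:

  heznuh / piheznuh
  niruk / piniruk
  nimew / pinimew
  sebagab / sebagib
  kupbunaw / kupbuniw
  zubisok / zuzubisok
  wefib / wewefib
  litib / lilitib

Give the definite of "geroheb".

pigeroheb

nimew and kupbunaw both end in -w yet inflect differently (pinimew, kupbuniw), so the final letter is not what conditions the rule; the last vowel is.
"geroheb" has last vowel 'e'. The one such stem in the data (nimew → pinimew) adds the prefix pi-, so the same rule applies.
The other patterns: stems whose last vowel is 'a' change the last vowel to 'i'; stems whose last vowel is 'i' or 'o' repeat the first consonant+vowel as a prefix.
So geroheb → pigeroheb.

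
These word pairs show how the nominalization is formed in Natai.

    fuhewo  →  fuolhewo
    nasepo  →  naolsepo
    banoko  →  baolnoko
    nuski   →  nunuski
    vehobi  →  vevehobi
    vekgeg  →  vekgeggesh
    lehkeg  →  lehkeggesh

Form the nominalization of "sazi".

sasazi

nasepo and nuski both begin with n- yet inflect differently (naolsepo, nunuski), so the first letter is not what conditions the rule; the final letter is.
"sazi" ends in -i. The stems ending in -i (nuski → nunuski, vehobi → vevehobi) repeat the first consonant+vowel as a prefix.
So sazi → sasazi.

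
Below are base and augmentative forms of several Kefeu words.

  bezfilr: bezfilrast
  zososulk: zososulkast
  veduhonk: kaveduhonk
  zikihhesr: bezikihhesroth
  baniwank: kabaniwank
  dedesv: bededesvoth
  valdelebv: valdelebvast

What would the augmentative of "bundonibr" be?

bundonibrast

"bundonibr" has second-to-last letter 'b'. The one such stem in the data (valdelebv → valdelebvast) adds -ast, so the same rule applies.
The other patterns: stems whose second-to-last letter is 's' add be- … -oth around the stem; stems whose second-to-last letter is 'n' add the prefix ka-.
So bundonibr → bundonibrast.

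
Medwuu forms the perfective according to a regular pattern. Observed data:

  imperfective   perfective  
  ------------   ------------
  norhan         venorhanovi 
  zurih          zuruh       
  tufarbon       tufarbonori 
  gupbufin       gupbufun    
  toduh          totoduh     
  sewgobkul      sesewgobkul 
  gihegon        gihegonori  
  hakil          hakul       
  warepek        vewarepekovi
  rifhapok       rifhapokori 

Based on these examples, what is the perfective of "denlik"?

sewgobkul and hakil both end in -l yet inflect differently (sesewgobkul, hakul), so the final letter is not what conditions the rule; the last vowel is.
"denlik" has last vowel 'i'. The stems whose last vowel is 'i' (hakil → hakul, zurih → zuruh, gupbufin → gupbufun) change the last vowel to 'u'.
So denlik → denluk.

denluk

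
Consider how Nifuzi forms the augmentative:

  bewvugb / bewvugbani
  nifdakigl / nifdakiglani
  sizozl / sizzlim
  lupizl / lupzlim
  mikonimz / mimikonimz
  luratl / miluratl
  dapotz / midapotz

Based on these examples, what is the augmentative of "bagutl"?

mibagutl

"bagutl" has second-to-last letter 't'. The stems whose second-to-last letter is 't' (luratl → miluratl, dapotz → midapotz) add the prefix mi-.
The other patterns: stems whose second-to-last letter is 'g' add -ani; stems whose second-to-last letter is 'z' delete the last vowel and add -im.
So bagutl → mibagutl.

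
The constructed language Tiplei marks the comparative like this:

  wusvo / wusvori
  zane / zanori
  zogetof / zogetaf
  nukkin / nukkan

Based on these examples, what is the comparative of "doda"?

dodori

wusvo and zogetof both have last vowel 'o' yet inflect differently (wusvori, zogetaf), so the last vowel is not what conditions the rule; whether the stem ends in a vowel or a consonant is.
"doda" ends in a vowel. The stems ending in a vowel (zane → zanori, wusvo → wusvori) drop the final letter and add -ori.
The other pattern: stems ending in a consonant change the last vowel to 'a'.
So doda → dodori.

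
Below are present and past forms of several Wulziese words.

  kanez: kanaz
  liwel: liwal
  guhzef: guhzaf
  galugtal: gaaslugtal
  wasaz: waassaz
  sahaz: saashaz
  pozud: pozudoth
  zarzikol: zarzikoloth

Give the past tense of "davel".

liwel and galugtal both end in -l yet inflect differently (liwal, gaaslugtal), so the final letter is not what conditions the rule; the last vowel is.
"davel" has last vowel 'e'. The stems whose last vowel is 'e' (kanez → kanaz, liwel → liwal, guhzef → guhzaf) change the last vowel to 'a'.
The other patterns: stems whose last vowel is 'a' insert -as- after the first vowel; stems whose last vowel is 'o' or 'u' add -oth.
So davel → daval.

daval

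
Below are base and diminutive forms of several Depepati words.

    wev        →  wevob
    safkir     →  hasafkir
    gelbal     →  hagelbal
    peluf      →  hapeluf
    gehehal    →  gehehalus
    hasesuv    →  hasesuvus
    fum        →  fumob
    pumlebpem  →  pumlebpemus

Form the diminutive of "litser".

fum and pumlebpem both end in -m yet inflect differently (fumob, pumlebpemus), so the final letter is not what conditions the rule; the number of vowels is.
"litser" has 2 vowels. The stems with 2 vowels (safkir → hasafkir, gelbal → hagelbal, peluf → hapeluf) add the prefix ha-.
The other patterns: stems with 1 vowel add -ob; stems with 3 vowels add -us.
So litser → halitser.

halitser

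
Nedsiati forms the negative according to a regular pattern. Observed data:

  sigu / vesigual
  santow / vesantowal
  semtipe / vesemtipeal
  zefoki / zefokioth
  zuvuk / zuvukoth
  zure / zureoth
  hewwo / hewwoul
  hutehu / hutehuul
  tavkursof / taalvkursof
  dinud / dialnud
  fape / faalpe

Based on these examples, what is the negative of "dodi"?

doaldi

semtipe and zure both end in -e yet inflect differently (vesemtipeal, zureoth), so the final letter is not what conditions the rule; the first letter is.
"dodi" begins with d-. The one such stem in the data (dinud → dialnud) inserts -al- after the first vowel (as do tavkursof, fape), so the same rule applies.
So dodi → doaldi.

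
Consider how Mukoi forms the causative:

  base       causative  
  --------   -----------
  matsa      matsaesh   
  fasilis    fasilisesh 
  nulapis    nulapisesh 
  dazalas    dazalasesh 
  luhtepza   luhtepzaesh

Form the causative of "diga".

digaesh

Every pair shown (matsa → matsaesh, fasilis → fasilisesh, nulapis → nulapisesh, …) follows the same rule: add -esh.
So diga → digaesh.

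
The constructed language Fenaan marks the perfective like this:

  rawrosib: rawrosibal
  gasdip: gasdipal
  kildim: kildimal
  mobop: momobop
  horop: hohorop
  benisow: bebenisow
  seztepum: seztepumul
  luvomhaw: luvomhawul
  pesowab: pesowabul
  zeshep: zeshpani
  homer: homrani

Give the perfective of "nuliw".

nuliwal

"nuliw" has last vowel 'i'. The stems whose last vowel is 'i' (rawrosib → rawrosibal, gasdip → gasdipal, kildim → kildimal) add -al.
The other patterns: stems whose last vowel is 'o' repeat the first consonant+vowel as a prefix; stems whose last vowel is 'a' or 'u' add -ul; stems whose last vowel is 'e' delete the last vowel and add -ani.
So nuliw → nuliwal.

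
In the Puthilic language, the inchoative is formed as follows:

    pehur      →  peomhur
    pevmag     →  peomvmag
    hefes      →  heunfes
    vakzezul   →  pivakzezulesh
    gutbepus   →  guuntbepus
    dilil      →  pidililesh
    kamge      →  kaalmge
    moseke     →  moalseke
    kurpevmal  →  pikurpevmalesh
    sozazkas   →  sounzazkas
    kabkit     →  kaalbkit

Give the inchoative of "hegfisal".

pihegfisalesh

dilil and kabkit both have last vowel 'i' yet inflect differently (pidililesh, kaalbkit), so the last vowel is not what conditions the rule; the final letter is.
"hegfisal" ends in -l. The stems ending in -l (vakzezul → pivakzezulesh, dilil → pidililesh, kurpevmal → pikurpevmalesh) add pi- … -esh around the stem.
The other patterns: stems ending in -e or -t insert -al- after the first vowel; stems ending in -s insert -un- after the first vowel; stems ending in -g or -r insert -om- after the first vowel.
So hegfisal → pihegfisalesh.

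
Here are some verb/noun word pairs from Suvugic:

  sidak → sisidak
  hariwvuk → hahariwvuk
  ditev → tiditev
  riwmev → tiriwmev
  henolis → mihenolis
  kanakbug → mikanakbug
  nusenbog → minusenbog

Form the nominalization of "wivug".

"wivug" ends in -g. The stems ending in -g (kanakbug → mikanakbug, nusenbog → minusenbog) add the prefix mi-.
The other patterns: stems ending in -k repeat the first consonant+vowel as a prefix; stems ending in -v add the prefix ti-.
So wivug → miwivug.

miwivug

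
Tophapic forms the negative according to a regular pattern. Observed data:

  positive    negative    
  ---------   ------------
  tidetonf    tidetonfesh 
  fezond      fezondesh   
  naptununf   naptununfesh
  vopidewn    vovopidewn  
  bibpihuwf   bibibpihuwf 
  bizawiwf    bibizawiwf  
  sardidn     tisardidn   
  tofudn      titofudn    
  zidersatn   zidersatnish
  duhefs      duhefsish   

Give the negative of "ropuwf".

roropuwf

tidetonf and bibpihuwf both end in -f yet inflect differently (tidetonfesh, bibibpihuwf), so the final letter is not what conditions the rule; the second-to-last letter is.
"ropuwf" has second-to-last letter 'w'. The stems whose second-to-last letter is 'w' (vopidewn → vovopidewn, bibpihuwf → bibibpihuwf, bizawiwf → bibizawiwf) repeat the first consonant+vowel as a prefix.
The other patterns: stems whose second-to-last letter is 'n' add -esh; stems whose second-to-last letter is 'd' add the prefix ti-; stems whose second-to-last letter is 'f' or 't' add -ish.
So ropuwf → roropuwf.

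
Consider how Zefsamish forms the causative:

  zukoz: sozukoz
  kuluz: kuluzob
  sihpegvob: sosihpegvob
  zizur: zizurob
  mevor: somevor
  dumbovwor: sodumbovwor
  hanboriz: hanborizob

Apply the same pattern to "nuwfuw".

nuwfuwob

zukoz and kuluz both end in -z yet inflect differently (sozukoz, kuluzob), so the final letter is not what conditions the rule; the last vowel is.
"nuwfuw" has last vowel 'u'. The stems whose last vowel is 'u' (kuluz → kuluzob, zizur → zizurob) add -ob.
The other pattern: stems whose last vowel is 'o' add the prefix so-.
So nuwfuw → nuwfuwob.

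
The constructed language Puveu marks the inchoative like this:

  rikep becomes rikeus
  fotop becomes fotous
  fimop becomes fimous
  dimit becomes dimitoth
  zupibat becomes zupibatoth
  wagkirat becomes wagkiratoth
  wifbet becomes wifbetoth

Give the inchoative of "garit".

garitoth

rikep and wifbet both have last vowel 'e' yet inflect differently (rikeus, wifbetoth), so the last vowel is not what conditions the rule; the final letter is.
"garit" ends in -t. The stems ending in -t (dimit → dimitoth, zupibat → zupibatoth, wagkirat → wagkiratoth) add -oth.
The other pattern: stems ending in -p drop the final letter and add -us.
So garit → garitoth.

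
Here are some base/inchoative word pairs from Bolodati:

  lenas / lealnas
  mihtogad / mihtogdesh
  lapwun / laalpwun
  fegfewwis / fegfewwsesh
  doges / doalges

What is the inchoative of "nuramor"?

nuramresh

fegfewwis and lenas both end in -s yet inflect differently (fegfewwsesh, lealnas), so the final letter is not what conditions the rule; the number of vowels is.
"nuramor" has 3 vowels. The stems with 3 vowels (fegfewwis → fegfewwsesh, mihtogad → mihtogdesh) delete the last vowel and add -esh.
The other pattern: stems with 2 vowels insert -al- after the first vowel.
So nuramor → nuramresh.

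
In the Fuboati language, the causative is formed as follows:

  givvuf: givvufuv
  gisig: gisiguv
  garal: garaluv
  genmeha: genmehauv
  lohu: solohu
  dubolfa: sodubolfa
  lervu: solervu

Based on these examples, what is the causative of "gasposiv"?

genmeha and dubolfa both end in -a yet inflect differently (genmehauv, sodubolfa), so the final letter is not what conditions the rule; the first letter is.
"gasposiv" begins with g-. The stems beginning with g- (givvuf → givvufuv, gisig → gisiguv, garal → garaluv) add -uv.
The other pattern: stems beginning with d- or l- add the prefix so-.
So gasposiv → gasposivuv.

gasposivuv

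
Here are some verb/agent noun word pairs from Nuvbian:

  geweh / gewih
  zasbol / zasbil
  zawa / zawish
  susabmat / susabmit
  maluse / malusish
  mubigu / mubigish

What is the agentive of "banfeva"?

banfevish

zawa and susabmat both have last vowel 'a' yet inflect differently (zawish, susabmit), so the last vowel is not what conditions the rule; whether the stem ends in a vowel or a consonant is.
"banfeva" ends in a vowel. The stems ending in a vowel (zawa → zawish, mubigu → mubigish, maluse → malusish) drop the final letter and add -ish.
The other pattern: stems ending in a consonant change the last vowel to 'i'.
So banfeva → banfevish.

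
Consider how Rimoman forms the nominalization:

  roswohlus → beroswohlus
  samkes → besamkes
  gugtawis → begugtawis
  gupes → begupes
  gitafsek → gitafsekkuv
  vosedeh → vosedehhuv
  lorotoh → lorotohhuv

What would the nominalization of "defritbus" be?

bedefritbus

samkes and gitafsek both have last vowel 'e' yet inflect differently (besamkes, gitafsekkuv), so the last vowel is not what conditions the rule; the final letter is.
"defritbus" ends in -s. The stems ending in -s (roswohlus → beroswohlus, samkes → besamkes, gugtawis → begugtawis) add the prefix be-.
The other pattern: stems ending in -h or -k double the final consonant and add -uv.
So defritbus → bedefritbus.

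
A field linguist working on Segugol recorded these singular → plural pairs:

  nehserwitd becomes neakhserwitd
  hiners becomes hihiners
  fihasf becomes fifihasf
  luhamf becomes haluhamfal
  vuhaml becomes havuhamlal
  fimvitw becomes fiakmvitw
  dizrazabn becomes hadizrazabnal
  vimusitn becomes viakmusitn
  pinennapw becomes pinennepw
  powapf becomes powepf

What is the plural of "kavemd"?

"kavemd" has second-to-last letter 'm'. The stems whose second-to-last letter is 'm' (vuhaml → havuhamlal, luhamf → haluhamfal) add ha- … -al around the stem.
So kavemd → hakavemdal.

hakavemdal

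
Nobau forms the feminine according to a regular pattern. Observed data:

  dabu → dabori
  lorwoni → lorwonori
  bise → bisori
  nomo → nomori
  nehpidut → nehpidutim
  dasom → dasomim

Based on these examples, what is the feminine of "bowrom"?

bowromim

dabu and nehpidut both have last vowel 'u' yet inflect differently (dabori, nehpidutim), so the last vowel is not what conditions the rule; whether the stem ends in a vowel or a consonant is.
"bowrom" ends in a consonant. The stems ending in a consonant (nehpidut → nehpidutim, dasom → dasomim) add -im.
So bowrom → bowromim.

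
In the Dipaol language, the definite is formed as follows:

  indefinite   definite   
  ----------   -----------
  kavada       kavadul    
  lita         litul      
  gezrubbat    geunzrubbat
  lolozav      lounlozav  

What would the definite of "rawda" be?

kavada and gezrubbat both have last vowel 'a' yet inflect differently (kavadul, geunzrubbat), so the last vowel is not what conditions the rule; the final letter is.
"rawda" ends in -a. The stems ending in -a (kavada → kavadul, lita → litul) drop the final letter and add -ul.
The other pattern: stems ending in -t or -v insert -un- after the first vowel.
So rawda → rawdul.

rawdul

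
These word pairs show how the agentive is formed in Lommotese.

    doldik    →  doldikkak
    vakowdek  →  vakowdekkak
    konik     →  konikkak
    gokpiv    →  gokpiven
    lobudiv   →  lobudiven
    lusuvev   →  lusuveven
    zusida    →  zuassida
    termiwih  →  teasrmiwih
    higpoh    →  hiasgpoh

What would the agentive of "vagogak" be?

vagogakkak

doldik and gokpiv both have last vowel 'i' yet inflect differently (doldikkak, gokpiven), so the last vowel is not what conditions the rule; the final letter is.
"vagogak" ends in -k. The stems ending in -k (doldik → doldikkak, vakowdek → vakowdekkak, konik → konikkak) double the final consonant and add -ak.
The other patterns: stems ending in -v add -en; stems ending in -a or -h insert -as- after the first vowel.
So vagogak → vagogakkak.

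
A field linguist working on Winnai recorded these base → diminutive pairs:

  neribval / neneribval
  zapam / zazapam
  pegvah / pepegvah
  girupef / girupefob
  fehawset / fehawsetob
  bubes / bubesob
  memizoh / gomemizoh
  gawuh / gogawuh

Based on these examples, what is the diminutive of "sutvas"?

pegvah and memizoh both end in -h yet inflect differently (pepegvah, gomemizoh), so the final letter is not what conditions the rule; the last vowel is.
"sutvas" has last vowel 'a'. The stems whose last vowel is 'a' (neribval → neneribval, zapam → zazapam, pegvah → pepegvah) repeat the first consonant+vowel as a prefix.
The other patterns: stems whose last vowel is 'e' add -ob; stems whose last vowel is 'o' or 'u' add the prefix go-.
So sutvas → susutvas.

susutvas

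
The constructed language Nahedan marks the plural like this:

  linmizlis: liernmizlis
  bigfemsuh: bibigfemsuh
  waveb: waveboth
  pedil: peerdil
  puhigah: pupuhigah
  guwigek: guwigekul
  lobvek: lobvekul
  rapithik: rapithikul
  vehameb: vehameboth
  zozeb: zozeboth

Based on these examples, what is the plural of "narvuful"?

waveb and guwigek both have last vowel 'e' yet inflect differently (waveboth, guwigekul), so the last vowel is not what conditions the rule; the final letter is.
"narvuful" ends in -l. The one such stem in the data (pedil → peerdil) inserts -er- after the first vowel (as does linmizlis), so the same rule applies.
So narvuful → naerrvuful.

naerrvuful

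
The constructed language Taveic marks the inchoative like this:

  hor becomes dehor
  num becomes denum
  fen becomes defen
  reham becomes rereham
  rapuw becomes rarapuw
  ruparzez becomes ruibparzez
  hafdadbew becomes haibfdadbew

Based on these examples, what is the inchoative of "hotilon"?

"hotilon" has 3 vowels. The stems with 3 vowels (ruparzez → ruibparzez, hafdadbew → haibfdadbew) insert -ib- after the first vowel.
The other patterns: stems with 1 vowel add the prefix de-; stems with 2 vowels repeat the first consonant+vowel as a prefix.
So hotilon → hoibtilon.

hoibtilon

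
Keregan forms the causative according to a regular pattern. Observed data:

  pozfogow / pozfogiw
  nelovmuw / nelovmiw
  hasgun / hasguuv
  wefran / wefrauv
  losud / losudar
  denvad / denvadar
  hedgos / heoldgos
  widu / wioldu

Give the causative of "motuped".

motupedar

"motuped" ends in -d. The stems ending in -d (losud → losudar, denvad → denvadar) add -ar.
The other patterns: stems ending in -w change the last vowel to 'i'; stems ending in -n drop the final letter and add -uv; stems ending in -s or -u insert -ol- after the first vowel.
So motuped → motupedar.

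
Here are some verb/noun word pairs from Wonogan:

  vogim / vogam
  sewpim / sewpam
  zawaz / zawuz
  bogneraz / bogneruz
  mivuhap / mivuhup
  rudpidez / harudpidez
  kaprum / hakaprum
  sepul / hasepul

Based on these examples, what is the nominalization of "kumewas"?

zawaz and rudpidez both end in -z yet inflect differently (zawuz, harudpidez), so the final letter is not what conditions the rule; the last vowel is.
"kumewas" has last vowel 'a'. The stems whose last vowel is 'a' (zawaz → zawuz, bogneraz → bogneruz, mivuhap → mivuhup) change the last vowel to 'u'.
The other patterns: stems whose last vowel is 'i' change the last vowel to 'a'; stems whose last vowel is 'e' or 'u' add the prefix ha-.
So kumewas → kumewus.

kumewus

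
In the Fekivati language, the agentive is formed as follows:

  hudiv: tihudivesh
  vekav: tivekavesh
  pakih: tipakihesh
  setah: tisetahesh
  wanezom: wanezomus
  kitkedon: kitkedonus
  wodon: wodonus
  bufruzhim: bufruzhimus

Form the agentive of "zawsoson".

zawsosonus

hudiv and bufruzhim both have last vowel 'i' yet inflect differently (tihudivesh, bufruzhimus), so the last vowel is not what conditions the rule; the final letter is.
"zawsoson" ends in -n. The stems ending in -n (kitkedon → kitkedonus, wodon → wodonus) add -us.
So zawsoson → zawsosonus.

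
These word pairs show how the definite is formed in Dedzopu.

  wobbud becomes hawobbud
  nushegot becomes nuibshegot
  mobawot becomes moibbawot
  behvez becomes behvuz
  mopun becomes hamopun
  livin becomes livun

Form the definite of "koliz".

mopun and livin both end in -n yet inflect differently (hamopun, livun), so the final letter is not what conditions the rule; the last vowel is.
"koliz" has last vowel 'i'. The one such stem in the data (livin → livun) changes the last vowel to 'u' (as does behvez), so the same rule applies.
So koliz → koluz.

koluz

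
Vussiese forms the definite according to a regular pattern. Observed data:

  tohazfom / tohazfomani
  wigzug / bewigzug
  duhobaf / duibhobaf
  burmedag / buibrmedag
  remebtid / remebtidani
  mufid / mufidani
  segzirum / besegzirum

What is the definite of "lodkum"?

belodkum

burmedag and wigzug both end in -g yet inflect differently (buibrmedag, bewigzug), so the final letter is not what conditions the rule; the last vowel is.
"lodkum" has last vowel 'u'. The stems whose last vowel is 'u' (segzirum → besegzirum, wigzug → bewigzug) add the prefix be-.
So lodkum → belodkum.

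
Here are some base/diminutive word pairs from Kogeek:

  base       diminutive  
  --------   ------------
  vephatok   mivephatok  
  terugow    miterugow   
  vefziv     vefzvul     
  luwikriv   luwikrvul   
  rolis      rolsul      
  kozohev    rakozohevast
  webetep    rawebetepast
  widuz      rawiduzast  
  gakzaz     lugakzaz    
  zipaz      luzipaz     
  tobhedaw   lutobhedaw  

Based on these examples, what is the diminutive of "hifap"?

luhifap

vefziv and kozohev both end in -v yet inflect differently (vefzvul, rakozohevast), so the final letter is not what conditions the rule; the last vowel is.
"hifap" has last vowel 'a'. The stems whose last vowel is 'a' (gakzaz → lugakzaz, zipaz → luzipaz, tobhedaw → lutobhedaw) add the prefix lu-.
So hifap → luhifap.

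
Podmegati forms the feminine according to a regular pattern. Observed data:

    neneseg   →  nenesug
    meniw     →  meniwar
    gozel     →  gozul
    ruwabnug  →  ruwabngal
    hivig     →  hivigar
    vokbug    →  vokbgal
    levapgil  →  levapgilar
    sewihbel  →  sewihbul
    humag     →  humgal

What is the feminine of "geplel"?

levapgil and sewihbel both end in -l yet inflect differently (levapgilar, sewihbul), so the final letter is not what conditions the rule; the last vowel is.
"geplel" has last vowel 'e'. The stems whose last vowel is 'e' (sewihbel → sewihbul, gozel → gozul, neneseg → nenesug) change the last vowel to 'u'.
So geplel → geplul.

geplul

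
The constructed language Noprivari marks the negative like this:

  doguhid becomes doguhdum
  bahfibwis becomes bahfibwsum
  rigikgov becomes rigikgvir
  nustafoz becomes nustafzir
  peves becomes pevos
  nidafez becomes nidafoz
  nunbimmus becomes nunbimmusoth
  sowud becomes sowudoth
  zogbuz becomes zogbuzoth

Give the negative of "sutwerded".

bahfibwis and peves both end in -s yet inflect differently (bahfibwsum, pevos), so the final letter is not what conditions the rule; the last vowel is.
"sutwerded" has last vowel 'e'. The stems whose last vowel is 'e' (peves → pevos, nidafez → nidafoz) change the last vowel to 'o'.
So sutwerded → sutwerdod.

sutwerdod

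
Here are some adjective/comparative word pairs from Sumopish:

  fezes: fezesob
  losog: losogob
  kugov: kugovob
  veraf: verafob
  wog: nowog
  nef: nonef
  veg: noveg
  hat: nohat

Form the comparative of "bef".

nobef

losog and wog both end in -g yet inflect differently (losogob, nowog), so the final letter is not what conditions the rule; the number of vowels is.
"bef" has 1 vowel. The stems with 1 vowel (wog → nowog, nef → nonef, hat → nohat) add the prefix no-.
The other pattern: stems with 2 vowels add -ob.
So bef → nobef.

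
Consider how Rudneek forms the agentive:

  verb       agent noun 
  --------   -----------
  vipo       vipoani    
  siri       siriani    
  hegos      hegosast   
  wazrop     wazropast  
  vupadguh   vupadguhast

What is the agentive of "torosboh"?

torosbohast

vipo and hegos both have last vowel 'o' yet inflect differently (vipoani, hegosast), so the last vowel is not what conditions the rule; whether the stem ends in a vowel or a consonant is.
"torosboh" ends in a consonant. The stems ending in a consonant (hegos → hegosast, wazrop → wazropast, vupadguh → vupadguhast) add -ast.
The other pattern: stems ending in a vowel add -ani.
So torosboh → torosbohast.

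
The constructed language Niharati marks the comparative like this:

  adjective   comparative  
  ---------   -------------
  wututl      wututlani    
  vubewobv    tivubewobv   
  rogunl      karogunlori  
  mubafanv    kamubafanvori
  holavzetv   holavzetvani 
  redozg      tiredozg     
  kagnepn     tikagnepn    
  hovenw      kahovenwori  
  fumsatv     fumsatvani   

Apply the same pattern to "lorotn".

"lorotn" has second-to-last letter 't'. The stems whose second-to-last letter is 't' (holavzetv → holavzetvani, fumsatv → fumsatvani, wututl → wututlani) add -ani.
The other patterns: stems whose second-to-last letter is 'n' add ka- … -ori around the stem; stems whose second-to-last letter is 'b', 'p' or 'z' add the prefix ti-.
So lorotn → lorotnani.

lorotnani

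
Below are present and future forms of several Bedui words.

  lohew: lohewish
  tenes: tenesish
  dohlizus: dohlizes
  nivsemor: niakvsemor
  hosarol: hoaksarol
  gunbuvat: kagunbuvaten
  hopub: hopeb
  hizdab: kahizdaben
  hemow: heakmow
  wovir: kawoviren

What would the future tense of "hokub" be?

hokeb

tenes and dohlizus both end in -s yet inflect differently (tenesish, dohlizes), so the final letter is not what conditions the rule; the last vowel is.
"hokub" has last vowel 'u'. The stems whose last vowel is 'u' (hopub → hopeb, dohlizus → dohlizes) change the last vowel to 'e'.
So hokub → hokeb.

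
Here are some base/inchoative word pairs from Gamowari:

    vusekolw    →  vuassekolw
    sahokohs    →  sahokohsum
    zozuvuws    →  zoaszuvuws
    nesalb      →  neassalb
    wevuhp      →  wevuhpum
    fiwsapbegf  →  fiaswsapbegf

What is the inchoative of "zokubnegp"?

zoaskubnegp

sahokohs and zozuvuws both end in -s yet inflect differently (sahokohsum, zoaszuvuws), so the final letter is not what conditions the rule; the second-to-last letter is.
"zokubnegp" has second-to-last letter 'g'. The one such stem in the data (fiwsapbegf → fiaswsapbegf) inserts -as- after the first vowel (as do zozuvuws, vusekolw), so the same rule applies.
The other pattern: stems whose second-to-last letter is 'h' add -um.
So zokubnegp → zoaskubnegp.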